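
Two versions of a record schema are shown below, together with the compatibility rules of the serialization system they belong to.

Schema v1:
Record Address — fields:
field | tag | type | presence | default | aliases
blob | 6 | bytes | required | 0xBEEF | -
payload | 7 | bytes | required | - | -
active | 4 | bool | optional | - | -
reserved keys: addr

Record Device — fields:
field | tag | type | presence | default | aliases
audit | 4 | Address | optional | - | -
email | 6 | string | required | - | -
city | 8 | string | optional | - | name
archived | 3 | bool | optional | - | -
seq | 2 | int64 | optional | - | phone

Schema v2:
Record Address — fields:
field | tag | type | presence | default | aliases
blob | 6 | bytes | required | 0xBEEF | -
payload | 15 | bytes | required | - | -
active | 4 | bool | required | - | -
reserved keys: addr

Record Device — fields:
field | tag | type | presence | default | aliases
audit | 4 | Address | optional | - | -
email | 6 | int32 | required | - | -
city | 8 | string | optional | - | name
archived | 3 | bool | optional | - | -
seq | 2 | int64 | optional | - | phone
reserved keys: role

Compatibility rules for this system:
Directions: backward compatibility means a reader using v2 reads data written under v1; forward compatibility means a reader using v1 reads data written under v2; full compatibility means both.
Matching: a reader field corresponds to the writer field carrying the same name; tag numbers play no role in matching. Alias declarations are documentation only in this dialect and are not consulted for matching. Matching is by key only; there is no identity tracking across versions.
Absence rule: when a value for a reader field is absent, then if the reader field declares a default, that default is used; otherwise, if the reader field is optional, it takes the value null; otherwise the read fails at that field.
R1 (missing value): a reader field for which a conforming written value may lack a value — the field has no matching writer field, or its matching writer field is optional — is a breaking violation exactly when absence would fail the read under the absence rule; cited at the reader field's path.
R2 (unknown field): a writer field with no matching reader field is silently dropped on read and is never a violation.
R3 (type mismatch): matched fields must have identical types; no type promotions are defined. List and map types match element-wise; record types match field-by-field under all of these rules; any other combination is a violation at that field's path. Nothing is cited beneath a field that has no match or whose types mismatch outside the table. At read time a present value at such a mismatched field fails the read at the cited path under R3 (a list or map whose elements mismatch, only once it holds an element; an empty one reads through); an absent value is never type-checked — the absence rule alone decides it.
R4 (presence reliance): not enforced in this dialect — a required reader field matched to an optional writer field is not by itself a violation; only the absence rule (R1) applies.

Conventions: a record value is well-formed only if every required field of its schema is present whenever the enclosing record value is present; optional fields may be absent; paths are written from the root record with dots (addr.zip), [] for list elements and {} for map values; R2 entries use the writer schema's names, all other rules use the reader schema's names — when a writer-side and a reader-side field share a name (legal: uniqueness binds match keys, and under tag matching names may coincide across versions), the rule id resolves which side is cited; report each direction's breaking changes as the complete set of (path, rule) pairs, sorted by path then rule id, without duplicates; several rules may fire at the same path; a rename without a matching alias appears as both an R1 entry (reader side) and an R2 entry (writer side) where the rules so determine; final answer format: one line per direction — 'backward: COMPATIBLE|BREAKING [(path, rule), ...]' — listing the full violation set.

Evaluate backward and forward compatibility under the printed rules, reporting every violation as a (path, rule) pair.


backward: BREAKING [(audit.active, R1), (email, R3)]; forward: BREAKING [(email, R3)]

each type pair in Device: writer, then reader
backward pass over Device, reader schema v2, writer schema v1:
  audit: Address -> Address, writer optional; from audit
  email: string -> int32, writer required; from email
  city: string -> string, writer optional; from city
  archived: bool -> bool, writer optional; from archived
  seq: int64 -> int64, writer optional; from seq
  audit.blob: bytes -> bytes, writer required; from audit.blob
  audit.payload: bytes -> bytes, writer required; from audit.payload
  audit.active: bool -> bool, writer optional; from audit.active
  violation R1 at audit.active
  violation R3 at email
  => backward verdict for Device: BREAKING, 2 violation(s)
forward pass over Device, reader schema v1, writer schema v2:
  audit: Address -> Address, writer optional; from audit
  email: int32 -> string, writer required; from email
  city: string -> string, writer optional; from city
  archived: bool -> bool, writer optional; from archived
  seq: int64 -> int64, writer optional; from seq
  audit.blob: bytes -> bytes, writer required; from audit.blob
  audit.payload: bytes -> bytes, writer required; from audit.payload
  audit.active: bool -> bool, writer required; from audit.active
  violation R3 at email
  => forward verdict for Device: BREAKING, 1 violation(s)


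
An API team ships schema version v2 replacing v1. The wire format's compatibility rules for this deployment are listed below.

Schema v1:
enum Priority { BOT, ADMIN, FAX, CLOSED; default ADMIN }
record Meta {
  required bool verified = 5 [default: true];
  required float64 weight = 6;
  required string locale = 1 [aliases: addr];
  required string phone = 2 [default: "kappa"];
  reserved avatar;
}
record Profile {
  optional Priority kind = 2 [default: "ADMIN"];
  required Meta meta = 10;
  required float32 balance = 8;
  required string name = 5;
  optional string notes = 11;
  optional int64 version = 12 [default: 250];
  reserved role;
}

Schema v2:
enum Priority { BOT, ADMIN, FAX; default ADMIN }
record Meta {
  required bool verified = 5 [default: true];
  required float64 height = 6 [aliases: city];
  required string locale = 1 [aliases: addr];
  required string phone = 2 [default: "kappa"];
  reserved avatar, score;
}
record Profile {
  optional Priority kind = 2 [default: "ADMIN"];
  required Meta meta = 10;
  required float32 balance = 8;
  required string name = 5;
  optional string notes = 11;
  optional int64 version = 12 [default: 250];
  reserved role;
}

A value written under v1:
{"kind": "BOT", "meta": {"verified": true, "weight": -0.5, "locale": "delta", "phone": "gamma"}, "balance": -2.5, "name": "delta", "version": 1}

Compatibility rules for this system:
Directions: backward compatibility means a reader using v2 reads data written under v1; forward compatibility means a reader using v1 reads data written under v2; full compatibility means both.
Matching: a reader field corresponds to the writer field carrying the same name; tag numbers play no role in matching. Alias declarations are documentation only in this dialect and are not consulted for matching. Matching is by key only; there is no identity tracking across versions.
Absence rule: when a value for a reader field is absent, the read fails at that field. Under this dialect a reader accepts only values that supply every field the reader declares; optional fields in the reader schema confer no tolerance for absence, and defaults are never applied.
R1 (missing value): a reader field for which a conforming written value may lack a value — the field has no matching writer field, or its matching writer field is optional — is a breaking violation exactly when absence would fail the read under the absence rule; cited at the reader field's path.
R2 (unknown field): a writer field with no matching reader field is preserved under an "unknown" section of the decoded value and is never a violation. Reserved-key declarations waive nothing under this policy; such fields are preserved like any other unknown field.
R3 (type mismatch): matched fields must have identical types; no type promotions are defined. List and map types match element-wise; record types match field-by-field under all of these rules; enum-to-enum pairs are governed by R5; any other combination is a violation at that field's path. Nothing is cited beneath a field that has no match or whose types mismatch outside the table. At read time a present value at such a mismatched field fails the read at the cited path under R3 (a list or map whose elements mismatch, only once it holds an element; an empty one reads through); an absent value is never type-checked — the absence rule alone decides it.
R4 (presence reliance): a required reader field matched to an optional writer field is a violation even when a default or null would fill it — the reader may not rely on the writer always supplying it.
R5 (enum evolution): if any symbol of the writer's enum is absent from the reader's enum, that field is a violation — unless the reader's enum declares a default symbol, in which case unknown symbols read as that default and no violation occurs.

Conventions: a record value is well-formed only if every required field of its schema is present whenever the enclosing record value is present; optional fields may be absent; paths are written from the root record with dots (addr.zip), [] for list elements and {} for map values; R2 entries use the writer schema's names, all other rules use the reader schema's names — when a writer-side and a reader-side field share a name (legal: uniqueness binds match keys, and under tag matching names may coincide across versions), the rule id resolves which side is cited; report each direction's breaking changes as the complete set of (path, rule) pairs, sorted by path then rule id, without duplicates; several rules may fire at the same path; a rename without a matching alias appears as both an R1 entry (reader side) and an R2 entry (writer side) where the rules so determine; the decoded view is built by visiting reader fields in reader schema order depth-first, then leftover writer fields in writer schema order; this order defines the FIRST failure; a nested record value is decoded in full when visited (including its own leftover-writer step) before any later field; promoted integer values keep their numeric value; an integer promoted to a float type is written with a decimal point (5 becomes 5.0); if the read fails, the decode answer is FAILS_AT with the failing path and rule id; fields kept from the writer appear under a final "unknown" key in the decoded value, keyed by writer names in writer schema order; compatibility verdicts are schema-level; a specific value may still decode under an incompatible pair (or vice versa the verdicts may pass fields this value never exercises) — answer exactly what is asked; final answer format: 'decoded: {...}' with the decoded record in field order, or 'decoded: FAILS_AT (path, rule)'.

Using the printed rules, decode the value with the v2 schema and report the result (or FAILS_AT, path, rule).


decoded: FAILS_AT (meta.height, R1)

the writer's type comes first in each Profile pair
decode walk for Profile under reader schema v2:
  kind := "BOT"
  meta.verified := true
  read fails at meta.height under R1 (no fill)
  => FAILS_AT (meta.height, R1)
the rest of the Profile diff is inert for this question:
  enum Priority (field kind in record Profile): symbol CLOSED removed -> inert under this dialect — no rule fires on Profile and the result does not move


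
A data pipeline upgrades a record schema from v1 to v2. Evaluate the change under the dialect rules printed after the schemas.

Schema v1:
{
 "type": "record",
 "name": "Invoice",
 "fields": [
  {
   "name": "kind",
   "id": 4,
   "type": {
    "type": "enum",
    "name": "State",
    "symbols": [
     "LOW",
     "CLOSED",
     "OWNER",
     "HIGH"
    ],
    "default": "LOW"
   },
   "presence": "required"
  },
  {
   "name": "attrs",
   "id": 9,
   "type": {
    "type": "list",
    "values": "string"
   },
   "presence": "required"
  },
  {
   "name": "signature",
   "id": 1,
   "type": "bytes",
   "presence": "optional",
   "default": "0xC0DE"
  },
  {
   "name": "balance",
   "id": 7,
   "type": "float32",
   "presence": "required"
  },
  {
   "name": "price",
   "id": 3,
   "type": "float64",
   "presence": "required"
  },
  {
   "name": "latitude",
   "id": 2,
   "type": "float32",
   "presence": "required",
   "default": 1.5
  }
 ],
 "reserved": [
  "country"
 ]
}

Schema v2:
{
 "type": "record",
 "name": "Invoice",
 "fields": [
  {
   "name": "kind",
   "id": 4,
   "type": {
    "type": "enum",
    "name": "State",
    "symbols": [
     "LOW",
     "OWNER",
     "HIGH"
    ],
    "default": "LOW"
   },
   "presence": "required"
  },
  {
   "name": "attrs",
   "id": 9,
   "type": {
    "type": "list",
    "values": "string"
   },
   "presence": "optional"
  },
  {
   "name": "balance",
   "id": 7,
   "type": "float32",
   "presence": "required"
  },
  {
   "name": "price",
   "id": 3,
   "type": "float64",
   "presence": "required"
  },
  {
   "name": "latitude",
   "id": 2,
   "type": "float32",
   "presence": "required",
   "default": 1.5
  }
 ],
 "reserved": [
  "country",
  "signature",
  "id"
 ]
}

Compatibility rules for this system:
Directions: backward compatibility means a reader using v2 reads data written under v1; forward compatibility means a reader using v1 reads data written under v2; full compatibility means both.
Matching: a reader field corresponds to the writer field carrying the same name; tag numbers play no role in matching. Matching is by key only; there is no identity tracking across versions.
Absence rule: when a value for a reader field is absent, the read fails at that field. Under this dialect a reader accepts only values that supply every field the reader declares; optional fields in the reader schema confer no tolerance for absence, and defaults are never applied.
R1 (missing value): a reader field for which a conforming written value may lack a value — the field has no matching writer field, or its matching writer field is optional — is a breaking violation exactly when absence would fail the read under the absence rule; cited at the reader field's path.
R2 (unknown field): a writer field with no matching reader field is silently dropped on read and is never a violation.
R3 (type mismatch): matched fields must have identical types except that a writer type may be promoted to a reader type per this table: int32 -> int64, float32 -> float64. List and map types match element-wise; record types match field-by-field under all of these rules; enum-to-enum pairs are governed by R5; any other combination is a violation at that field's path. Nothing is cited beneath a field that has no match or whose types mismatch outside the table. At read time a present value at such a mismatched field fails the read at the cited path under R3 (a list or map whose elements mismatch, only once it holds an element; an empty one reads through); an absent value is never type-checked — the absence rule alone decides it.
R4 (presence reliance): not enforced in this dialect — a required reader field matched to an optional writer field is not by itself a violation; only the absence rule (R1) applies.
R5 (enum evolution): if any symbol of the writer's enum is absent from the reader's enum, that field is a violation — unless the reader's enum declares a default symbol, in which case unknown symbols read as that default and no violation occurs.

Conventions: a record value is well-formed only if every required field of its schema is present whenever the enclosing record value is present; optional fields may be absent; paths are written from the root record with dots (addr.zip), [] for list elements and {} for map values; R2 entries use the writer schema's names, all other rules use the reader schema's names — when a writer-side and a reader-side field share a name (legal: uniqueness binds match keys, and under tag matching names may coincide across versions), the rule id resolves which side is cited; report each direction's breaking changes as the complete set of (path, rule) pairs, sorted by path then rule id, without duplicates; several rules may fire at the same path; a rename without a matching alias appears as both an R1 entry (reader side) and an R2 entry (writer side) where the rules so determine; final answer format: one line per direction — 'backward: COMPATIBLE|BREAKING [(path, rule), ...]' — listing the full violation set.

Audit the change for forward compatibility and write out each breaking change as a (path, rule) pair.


the writer's type comes first in each Invoice pair
checking forward for Invoice: reader v1 against writer v2:
  kind: State -> State, writer required; from kind
  attrs: list<string> -> list<string>, writer optional; from attrs
  signature: no writer match
  balance: float32 -> float32, writer required; from balance
  price: float64 -> float64, writer required; from price
  latitude: float32 -> float32, writer required; from latitude
  rule R1 violated at attrs
  rule R1 violated at signature
  => forward verdict for Invoice: BREAKING, 2 violation(s)
remaining Invoice differences; none change what is asked:
  enum State (field kind in record Invoice): symbol CLOSED removed -> no rule fires on it in Invoice's dialect; the asked verdict holds
  removed field signature from record Invoice (its key "signature" joins the reserved list) -> matters only for Invoice's backward compatibility — outside the asked direction

forward: BREAKING [(attrs, R1), (signature, R1)]


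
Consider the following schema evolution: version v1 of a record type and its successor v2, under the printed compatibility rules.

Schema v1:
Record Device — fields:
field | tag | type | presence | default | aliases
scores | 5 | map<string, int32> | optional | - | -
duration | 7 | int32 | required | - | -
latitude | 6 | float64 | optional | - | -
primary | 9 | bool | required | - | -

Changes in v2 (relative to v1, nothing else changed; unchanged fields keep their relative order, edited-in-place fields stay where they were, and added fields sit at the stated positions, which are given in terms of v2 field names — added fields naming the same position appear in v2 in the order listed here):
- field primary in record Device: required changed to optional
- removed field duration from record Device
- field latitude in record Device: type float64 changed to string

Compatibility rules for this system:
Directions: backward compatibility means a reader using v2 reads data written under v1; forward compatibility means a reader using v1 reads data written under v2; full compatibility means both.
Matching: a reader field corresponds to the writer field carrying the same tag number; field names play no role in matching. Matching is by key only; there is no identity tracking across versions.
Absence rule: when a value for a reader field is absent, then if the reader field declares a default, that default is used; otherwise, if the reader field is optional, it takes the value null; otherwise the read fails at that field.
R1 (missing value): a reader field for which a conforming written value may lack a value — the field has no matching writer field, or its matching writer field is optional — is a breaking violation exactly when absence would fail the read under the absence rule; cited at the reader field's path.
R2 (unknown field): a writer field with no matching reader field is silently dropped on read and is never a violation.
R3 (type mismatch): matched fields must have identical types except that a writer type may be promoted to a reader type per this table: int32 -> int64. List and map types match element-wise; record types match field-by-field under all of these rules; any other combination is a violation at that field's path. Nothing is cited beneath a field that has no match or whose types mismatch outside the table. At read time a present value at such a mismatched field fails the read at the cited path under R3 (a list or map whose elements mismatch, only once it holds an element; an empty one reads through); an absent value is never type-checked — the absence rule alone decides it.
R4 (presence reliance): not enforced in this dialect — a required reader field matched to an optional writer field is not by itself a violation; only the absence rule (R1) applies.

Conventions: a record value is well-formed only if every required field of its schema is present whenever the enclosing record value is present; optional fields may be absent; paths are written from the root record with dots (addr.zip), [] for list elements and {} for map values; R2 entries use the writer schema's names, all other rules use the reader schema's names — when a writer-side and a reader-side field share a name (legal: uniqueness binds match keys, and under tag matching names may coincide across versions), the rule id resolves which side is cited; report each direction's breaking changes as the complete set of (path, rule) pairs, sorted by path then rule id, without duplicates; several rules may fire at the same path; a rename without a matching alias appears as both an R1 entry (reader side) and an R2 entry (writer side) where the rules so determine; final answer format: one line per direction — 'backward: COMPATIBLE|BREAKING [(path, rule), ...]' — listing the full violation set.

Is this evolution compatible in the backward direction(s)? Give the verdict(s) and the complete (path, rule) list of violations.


in Device below, arrows point writer -> reader
backward on Device — v2 reading data written by v1:
  writer optional, map<string, int32> -> map<string, int32>: reader scores maps from writer scores
  writer optional, float64 -> string: reader latitude maps from writer latitude
  writer required, bool -> bool: reader primary maps from writer primary
  writer field duration has no reader counterpart
  breaking: (latitude, R3)
  backward on Device therefore BREAKING (1)
the rest of the Device diff is inert for this question:
  field primary in record Device: required changed to optional -> fires only in the forward direction of Device, which is not asked here
  removed field duration from record Device -> fires only in the forward direction of Device, which is not asked here

backward: BREAKING [(latitude, R3)]


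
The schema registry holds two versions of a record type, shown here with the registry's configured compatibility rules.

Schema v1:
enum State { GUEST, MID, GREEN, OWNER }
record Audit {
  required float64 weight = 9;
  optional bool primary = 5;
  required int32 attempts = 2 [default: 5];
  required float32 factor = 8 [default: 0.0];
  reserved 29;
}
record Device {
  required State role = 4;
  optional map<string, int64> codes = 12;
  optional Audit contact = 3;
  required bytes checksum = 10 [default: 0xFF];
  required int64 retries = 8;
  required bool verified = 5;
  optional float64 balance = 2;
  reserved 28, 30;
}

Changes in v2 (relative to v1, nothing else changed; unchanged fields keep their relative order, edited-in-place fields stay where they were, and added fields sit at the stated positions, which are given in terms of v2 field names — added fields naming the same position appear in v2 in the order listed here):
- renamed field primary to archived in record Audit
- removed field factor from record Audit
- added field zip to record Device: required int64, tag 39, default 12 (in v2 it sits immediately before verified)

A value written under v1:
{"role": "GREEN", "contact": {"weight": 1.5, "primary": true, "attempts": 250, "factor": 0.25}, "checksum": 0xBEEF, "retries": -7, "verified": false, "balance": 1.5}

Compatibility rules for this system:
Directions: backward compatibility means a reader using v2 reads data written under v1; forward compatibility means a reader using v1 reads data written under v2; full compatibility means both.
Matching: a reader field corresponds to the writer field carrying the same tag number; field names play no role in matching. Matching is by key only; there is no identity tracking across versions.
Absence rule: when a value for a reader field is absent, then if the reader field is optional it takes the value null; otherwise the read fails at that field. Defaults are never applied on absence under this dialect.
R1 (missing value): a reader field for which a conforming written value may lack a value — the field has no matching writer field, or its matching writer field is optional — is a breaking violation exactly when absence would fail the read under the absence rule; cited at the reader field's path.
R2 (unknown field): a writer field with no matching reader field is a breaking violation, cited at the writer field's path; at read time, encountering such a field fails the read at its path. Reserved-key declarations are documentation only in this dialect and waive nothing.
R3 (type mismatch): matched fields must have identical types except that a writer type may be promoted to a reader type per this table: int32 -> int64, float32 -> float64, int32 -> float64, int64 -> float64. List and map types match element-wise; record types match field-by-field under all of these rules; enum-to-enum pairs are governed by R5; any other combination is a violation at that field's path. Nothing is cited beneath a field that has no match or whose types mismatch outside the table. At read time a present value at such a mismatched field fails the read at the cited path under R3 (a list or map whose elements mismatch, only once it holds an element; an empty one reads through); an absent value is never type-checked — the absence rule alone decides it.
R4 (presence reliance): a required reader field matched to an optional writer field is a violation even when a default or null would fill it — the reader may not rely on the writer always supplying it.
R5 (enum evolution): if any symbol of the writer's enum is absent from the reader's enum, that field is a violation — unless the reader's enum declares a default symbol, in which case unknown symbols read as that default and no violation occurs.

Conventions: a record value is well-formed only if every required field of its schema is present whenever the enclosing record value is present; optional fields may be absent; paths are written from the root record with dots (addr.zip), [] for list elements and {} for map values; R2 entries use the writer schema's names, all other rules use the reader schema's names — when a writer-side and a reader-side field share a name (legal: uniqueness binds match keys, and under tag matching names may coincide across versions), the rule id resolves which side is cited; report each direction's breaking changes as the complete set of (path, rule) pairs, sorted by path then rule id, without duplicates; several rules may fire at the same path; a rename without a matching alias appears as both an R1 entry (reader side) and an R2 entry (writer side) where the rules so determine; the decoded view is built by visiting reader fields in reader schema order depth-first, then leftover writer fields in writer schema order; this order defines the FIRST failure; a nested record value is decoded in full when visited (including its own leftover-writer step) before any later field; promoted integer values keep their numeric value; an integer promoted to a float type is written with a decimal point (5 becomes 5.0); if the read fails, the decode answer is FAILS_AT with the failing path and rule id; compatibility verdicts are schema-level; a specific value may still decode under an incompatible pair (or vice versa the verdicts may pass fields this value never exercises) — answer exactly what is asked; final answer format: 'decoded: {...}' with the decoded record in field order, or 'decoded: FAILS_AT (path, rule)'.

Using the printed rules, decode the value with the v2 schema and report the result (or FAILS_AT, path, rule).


the writer's type comes first in each Device pair
migrating the Device value to v2:
  role := "GREEN"
  codes := null (not supplied -> null)
  contact.weight := 1.5
  contact.archived := true (from writer primary)
  contact.attempts := 250
  read fails at contact.factor under R2 (unknown field)
  => FAILS_AT (contact.factor, R2)
the rest of the Device diff is inert for this question:
  renamed field primary to archived in record Audit -> no rule fires on it and the decoded Device view is identical with or without it
  added field zip to record Device: required int64, tag 39, default 12 (in v2 it sits immediately before verified) -> changes Device's schema-level verdicts only — the decode of this value is the same

decoded: FAILS_AT (contact.factor, R2)


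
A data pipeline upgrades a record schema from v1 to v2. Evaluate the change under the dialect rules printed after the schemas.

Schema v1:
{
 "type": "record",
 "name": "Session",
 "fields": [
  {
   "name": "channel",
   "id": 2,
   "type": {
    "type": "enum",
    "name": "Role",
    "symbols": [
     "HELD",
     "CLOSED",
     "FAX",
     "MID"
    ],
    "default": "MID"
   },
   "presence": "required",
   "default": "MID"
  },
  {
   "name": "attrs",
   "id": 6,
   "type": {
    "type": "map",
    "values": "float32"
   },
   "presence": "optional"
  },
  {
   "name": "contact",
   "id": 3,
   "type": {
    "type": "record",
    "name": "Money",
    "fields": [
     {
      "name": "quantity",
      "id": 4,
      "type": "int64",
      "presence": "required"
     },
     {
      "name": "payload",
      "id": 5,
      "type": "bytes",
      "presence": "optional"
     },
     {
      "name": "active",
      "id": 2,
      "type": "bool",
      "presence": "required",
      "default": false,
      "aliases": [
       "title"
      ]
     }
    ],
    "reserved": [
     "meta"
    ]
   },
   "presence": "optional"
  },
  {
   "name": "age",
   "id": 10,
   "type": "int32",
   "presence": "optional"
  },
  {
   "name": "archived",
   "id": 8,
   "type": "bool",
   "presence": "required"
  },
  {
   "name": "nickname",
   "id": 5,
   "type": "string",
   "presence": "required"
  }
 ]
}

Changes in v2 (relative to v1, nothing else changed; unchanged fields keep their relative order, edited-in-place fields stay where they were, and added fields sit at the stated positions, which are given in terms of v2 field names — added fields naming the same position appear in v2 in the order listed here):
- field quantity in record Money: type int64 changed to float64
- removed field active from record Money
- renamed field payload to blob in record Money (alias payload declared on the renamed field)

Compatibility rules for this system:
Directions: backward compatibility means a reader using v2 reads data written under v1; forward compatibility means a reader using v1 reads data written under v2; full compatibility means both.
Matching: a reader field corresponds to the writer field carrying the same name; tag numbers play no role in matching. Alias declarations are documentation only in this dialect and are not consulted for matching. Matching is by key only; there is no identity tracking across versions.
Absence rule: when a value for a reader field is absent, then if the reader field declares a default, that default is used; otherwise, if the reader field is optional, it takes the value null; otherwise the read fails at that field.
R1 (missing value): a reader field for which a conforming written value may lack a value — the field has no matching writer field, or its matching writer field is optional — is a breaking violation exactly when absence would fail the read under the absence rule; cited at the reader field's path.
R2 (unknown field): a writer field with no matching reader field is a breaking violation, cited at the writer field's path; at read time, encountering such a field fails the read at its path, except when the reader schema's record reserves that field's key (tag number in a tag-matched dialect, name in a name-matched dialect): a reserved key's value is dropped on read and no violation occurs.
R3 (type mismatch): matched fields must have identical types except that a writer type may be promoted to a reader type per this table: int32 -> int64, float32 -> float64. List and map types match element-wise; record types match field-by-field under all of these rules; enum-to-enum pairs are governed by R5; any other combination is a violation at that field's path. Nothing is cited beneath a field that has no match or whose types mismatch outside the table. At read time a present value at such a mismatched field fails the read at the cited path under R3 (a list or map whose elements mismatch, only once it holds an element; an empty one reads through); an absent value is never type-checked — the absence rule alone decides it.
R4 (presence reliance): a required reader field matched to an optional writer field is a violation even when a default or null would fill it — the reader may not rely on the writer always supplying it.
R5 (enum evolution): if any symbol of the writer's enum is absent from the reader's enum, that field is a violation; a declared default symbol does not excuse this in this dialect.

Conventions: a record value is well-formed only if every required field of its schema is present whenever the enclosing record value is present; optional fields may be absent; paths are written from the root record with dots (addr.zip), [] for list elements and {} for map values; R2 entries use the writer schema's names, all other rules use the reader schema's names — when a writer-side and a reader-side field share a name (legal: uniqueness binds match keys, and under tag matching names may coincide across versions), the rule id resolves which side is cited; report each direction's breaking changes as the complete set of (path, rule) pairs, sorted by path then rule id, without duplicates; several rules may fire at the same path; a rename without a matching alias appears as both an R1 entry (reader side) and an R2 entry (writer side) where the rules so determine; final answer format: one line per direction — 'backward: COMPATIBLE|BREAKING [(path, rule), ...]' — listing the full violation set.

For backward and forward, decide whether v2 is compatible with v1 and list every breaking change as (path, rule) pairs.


backward: BREAKING [(contact.active, R2), (contact.payload, R2), (contact.quantity, R3)]; forward: BREAKING [(contact.blob, R2), (contact.quantity, R3)]

each type pair in Session: writer, then reader
checking backward for Session: reader v2 against writer v1:
  channel: paired with writer channel (Role -> Role; writer required)
  attrs: paired with writer attrs (map<string, float32> -> map<string, float32>; writer optional)
  contact: paired with writer contact (Money -> Money; writer optional)
  age: paired with writer age (int32 -> int32; writer optional)
  archived: paired with writer archived (bool -> bool; writer required)
  nickname: paired with writer nickname (string -> string; writer required)
  contact.quantity: paired with writer contact.quantity (int64 -> float64; writer required)
  contact.blob has no writer counterpart
  leftover writer field: contact.payload
  leftover writer field: contact.active
  breaking: (contact.active, R2)
  breaking: (contact.payload, R2)
  breaking: (contact.quantity, R3)
  backward on Session therefore BREAKING (3)
checking forward for Session: reader v1 against writer v2:
  channel: paired with writer channel (Role -> Role; writer required)
  attrs: paired with writer attrs (map<string, float32> -> map<string, float32>; writer optional)
  contact: paired with writer contact (Money -> Money; writer optional)
  age: paired with writer age (int32 -> int32; writer optional)
  archived: paired with writer archived (bool -> bool; writer required)
  nickname: paired with writer nickname (string -> string; writer required)
  contact.quantity: paired with writer contact.quantity (float64 -> int64; writer required)
  contact.payload has no writer counterpart
  contact.active has no writer counterpart
  leftover writer field: contact.blob
  breaking: (contact.blob, R2)
  breaking: (contact.quantity, R3)
  forward on Session therefore BREAKING (2)


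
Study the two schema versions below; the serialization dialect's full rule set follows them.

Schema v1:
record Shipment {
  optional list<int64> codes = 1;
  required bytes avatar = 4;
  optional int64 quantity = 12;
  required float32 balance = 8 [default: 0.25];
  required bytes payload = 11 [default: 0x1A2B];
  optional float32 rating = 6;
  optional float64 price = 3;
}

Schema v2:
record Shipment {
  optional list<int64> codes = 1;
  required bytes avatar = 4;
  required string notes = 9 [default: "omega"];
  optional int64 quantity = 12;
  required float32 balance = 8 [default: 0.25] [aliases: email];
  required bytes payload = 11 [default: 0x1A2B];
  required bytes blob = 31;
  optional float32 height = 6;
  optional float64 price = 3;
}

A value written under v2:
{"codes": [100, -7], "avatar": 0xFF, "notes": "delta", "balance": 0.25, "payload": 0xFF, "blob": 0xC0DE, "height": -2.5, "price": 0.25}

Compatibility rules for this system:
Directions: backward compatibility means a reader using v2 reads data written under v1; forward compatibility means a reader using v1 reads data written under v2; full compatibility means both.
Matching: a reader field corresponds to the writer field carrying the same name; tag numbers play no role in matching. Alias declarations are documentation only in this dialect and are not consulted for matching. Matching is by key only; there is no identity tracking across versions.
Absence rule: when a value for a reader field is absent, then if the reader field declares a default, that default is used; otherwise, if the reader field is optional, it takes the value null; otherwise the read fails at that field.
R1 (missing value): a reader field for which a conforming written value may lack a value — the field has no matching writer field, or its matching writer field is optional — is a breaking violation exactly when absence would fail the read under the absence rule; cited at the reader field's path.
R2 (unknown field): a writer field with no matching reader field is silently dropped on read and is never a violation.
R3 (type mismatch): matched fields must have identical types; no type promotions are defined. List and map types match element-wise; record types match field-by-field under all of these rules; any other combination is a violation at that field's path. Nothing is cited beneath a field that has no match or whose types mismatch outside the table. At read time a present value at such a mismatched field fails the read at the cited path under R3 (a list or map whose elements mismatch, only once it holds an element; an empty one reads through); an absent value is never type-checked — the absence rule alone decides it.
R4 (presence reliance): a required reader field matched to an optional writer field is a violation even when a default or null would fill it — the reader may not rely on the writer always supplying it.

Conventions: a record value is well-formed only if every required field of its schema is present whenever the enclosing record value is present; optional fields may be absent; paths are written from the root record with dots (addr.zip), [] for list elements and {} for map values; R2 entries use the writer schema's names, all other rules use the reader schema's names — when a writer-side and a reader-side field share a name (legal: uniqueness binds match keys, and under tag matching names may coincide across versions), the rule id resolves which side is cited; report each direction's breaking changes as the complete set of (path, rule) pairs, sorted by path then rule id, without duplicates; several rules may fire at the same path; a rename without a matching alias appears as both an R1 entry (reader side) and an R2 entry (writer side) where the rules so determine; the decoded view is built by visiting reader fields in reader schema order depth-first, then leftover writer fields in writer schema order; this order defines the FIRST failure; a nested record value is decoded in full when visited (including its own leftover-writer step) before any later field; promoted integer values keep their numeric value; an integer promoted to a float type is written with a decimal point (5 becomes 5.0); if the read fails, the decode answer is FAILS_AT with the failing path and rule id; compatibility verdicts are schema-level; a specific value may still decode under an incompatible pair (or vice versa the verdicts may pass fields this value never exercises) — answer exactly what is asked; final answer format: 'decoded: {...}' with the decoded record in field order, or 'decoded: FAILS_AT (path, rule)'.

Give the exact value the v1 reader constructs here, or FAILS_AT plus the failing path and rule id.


the writer's type comes first in each Shipment pair
migrating the Shipment value to v1:
  codes := [100, -7]
  avatar := 0xFF
  quantity := null (not supplied -> null)
  balance := 0.25
  payload := 0xFF
  rating := null (not supplied -> null)
  price := 0.25
  writer notes: unmatched, discarded
  writer blob: unmatched, discarded
  writer height: unmatched, discarded
  => decoded: {"codes": [100, -7], "avatar": 0xFF, "quantity": null, "balance": 0.25, "payload": 0xFF, "rating": null, "price": 0.25}
the other Shipment changes do not affect what is asked:
  added field blob to record Shipment: required bytes, tag 31 (in v2 it sits immediately before height) -> shifts the Shipment verdicts, not this decode
  added field notes to record Shipment: required string, tag 9, default "omega" (in v2 it sits immediately before quantity) -> no rule fires on it and the decoded Shipment view is identical with or without it

decoded: {"codes": [100, -7], "avatar": 0xFF, "quantity": null, "balance": 0.25, "payload": 0xFF, "rating": null, "price": 0.25}
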